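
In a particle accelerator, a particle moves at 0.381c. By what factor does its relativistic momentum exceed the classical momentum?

p_rel = γmv, p_class = mv
Ratio = γ = 1/√(1 - 0.381²)
= 1/√(0.854839) = 1.082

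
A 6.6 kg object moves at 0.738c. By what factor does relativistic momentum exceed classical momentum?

p_rel = γmv, p_class = mv
Ratio = γ = 1/√(1 - 0.738²) = 1.482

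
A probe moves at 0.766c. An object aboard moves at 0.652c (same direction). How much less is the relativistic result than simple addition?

Classical: u' + v = 0.652 + 0.766 = 1.418c
Relativistic: u = (0.652 + 0.766)/(1 + 0.499432) = 1.418/1.499432 = 0.9457c
Difference: 1.418 - 0.9457 = 0.4723c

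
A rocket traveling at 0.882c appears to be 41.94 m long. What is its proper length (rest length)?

Contracted length L = 41.94 m
γ = 1/√(1 - 0.882²) = 2.122
L₀ = γL = 2.122 × 41.94 = 89.00 m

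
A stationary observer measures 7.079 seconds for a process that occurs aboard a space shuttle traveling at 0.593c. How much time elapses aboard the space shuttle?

Dilated time Δt = 7.079 seconds
γ = 1/√(1 - 0.593²) = 1.242
Δt₀ = Δt/γ = 7.079/1.242 = 5.700 seconds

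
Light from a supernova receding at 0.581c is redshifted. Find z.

β = 0.581
(1+β)/(1-β) = 1.581/0.419 = 3.7733
√(3.7733) = 1.9425
z = 1.9425 - 1 = 0.9425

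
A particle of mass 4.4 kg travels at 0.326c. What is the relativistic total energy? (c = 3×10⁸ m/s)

γ = 1/√(1 - 0.326²) = 1.0578
mc² = 4.4 × (3×10⁸)² = 3.960×10¹⁷ J
E = γmc² = 1.0578 × 3.960×10¹⁷ = 4.189×10¹⁷ J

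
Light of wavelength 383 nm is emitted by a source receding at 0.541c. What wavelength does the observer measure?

β = 0.541
Wavelength Doppler factor = √(1.541/0.459) = √(3.3573) = 1.8323
λ_obs = 383 × 1.8323 = 701.8 nm (redshift)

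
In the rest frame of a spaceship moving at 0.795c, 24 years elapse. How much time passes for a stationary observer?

Proper time Δt₀ = 24 years
γ = 1/√(1 - 0.795²) = 1.6485
Δt = γΔt₀ = 1.6485 × 24 = 39.56 years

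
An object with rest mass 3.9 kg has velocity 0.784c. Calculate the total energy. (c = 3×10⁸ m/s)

γ = 1/√(1 - 0.784²) = 1.6109
mc² = 3.9 × (3×10⁸)² = 3.510×10¹⁷ J
E = γmc² = 1.6109 × 3.510×10¹⁷ = 5.654×10¹⁷ J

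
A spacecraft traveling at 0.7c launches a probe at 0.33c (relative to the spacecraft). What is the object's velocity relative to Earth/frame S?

u = (u' + v)/(1 + u'v/c²)
Numerator: 0.33 + 0.7 = 1.03
Denominator: 1 + 0.231 = 1.231
u = 1.03/1.231 = 0.8367c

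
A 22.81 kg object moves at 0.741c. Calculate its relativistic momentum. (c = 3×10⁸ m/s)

γ = 1/√(1 - 0.741²) = 1.4892
v = 0.741 × 3×10⁸ = 2.223×10⁸ m/s
p = γmv = 1.4892 × 22.81 × 2.223×10⁸ = 7.551×10⁹ kg·m/s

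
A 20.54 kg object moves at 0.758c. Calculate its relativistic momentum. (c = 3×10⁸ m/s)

γ = 1/√(1 - 0.758²) = 1.5331
v = 0.758 × 3×10⁸ = 2.274×10⁸ m/s
p = γmv = 1.5331 × 20.54 × 2.274×10⁸ = 7.161×10⁹ kg·m/s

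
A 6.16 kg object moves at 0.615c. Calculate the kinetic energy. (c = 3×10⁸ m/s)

γ = 1/√(1 - 0.615²) = 1.2682
γ - 1 = 0.2682
KE = (γ-1)mc² = 0.2682 × 6.16 × (3×10⁸)² = 1.487×10¹⁷ J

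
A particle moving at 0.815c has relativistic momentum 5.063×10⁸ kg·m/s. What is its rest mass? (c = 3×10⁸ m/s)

γ = 1/√(1 - 0.815²) = 1.726
v = 0.815 × 3×10⁸ = 2.445×10⁸ m/s
m = p/(γv) = 5.063×10⁸/(1.726 × 2.445×10⁸) = 1.200 kg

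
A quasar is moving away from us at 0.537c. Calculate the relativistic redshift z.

β = 0.537
(1+β)/(1-β) = 1.537/0.463 = 3.320
√(3.320) = 1.822
z = 1.822 - 1 = 0.8220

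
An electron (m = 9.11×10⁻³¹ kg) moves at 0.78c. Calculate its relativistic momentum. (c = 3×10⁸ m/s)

γ = 1/√(1 - 0.78²) = 1.598
v = 0.78 × 3×10⁸ = 2.340×10⁸ m/s
p = γmv = 1.598 × 9.11×10⁻³¹ × 2.340×10⁸ = 3.407×10⁻²² kg·m/s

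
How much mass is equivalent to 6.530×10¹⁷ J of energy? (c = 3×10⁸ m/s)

From E = mc², we get m = E/c²
c² = (3×10⁸)² = 9×10¹⁶ m²/s²
m = 6.530×10¹⁷ / 9×10¹⁶ = 7.256 kg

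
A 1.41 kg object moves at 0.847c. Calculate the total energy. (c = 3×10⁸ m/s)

γ = 1/√(1 - 0.847²) = 1.881
mc² = 1.41 × (3×10⁸)² = 1.269×10¹⁷ J
E = γmc² = 1.881 × 1.269×10¹⁷ = 2.387×10¹⁷ J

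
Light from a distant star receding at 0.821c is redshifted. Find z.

β = 0.821
(1+β)/(1-β) = 1.821/0.179 = 10.173
√(10.173) = 3.190
z = 3.190 - 1 = 2.190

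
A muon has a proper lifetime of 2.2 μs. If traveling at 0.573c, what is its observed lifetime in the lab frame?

Proper lifetime τ₀ = 2.2 μs
γ = 1/√(1 - 0.573²) = 1.220
τ = γτ₀ = 1.220 × 2.2 μs = 2.684 μs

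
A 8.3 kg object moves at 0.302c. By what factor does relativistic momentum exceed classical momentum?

p_rel = γmv, p_class = mv
Ratio = γ = 1/√(1 - 0.302²) = 1.049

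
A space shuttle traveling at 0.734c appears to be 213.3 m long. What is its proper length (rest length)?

Contracted length L = 213.3 m
γ = 1/√(1 - 0.734²) = 1.4724
L₀ = γL = 1.4724 × 213.3 = 314.1 m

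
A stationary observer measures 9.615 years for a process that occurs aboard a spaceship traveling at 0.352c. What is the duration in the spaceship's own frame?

Dilated time Δt = 9.615 years
γ = 1/√(1 - 0.352²) = 1.06838
Δt₀ = Δt/γ = 9.615/1.06838 = 9.000 years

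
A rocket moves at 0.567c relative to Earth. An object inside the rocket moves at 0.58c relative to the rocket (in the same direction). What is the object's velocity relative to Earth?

u = (u' + v)/(1 + u'v/c²)
Numerator: 0.58 + 0.567 = 1.147
Denominator: 1 + 0.32886 = 1.32886
u = 1.147/1.32886 = 0.8631c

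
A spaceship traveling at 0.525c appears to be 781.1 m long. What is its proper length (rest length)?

Contracted length L = 781.1 m
γ = 1/√(1 - 0.525²) = 1.175
L₀ = γL = 1.175 × 781.1 = 917.8 m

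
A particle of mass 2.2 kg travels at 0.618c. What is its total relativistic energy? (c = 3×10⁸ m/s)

γ = 1/√(1 - 0.618²) = 1.272
mc² = 2.2 × (3×10⁸)² = 1.980×10¹⁷ J
E = γmc² = 1.272 × 1.980×10¹⁷ = 2.519×10¹⁷ J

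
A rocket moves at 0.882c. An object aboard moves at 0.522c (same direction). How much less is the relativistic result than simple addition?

Classical: u' + v = 0.522 + 0.882 = 1.404c
Relativistic: u = (0.522 + 0.882)/(1 + 0.460404) = 1.404/1.460404 = 0.9614c
Difference: 1.404 - 0.9614 = 0.4426c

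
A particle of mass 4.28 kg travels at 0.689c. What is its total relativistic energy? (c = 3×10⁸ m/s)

γ = 1/√(1 - 0.689²) = 1.3798
mc² = 4.28 × (3×10⁸)² = 3.852×10¹⁷ J
E = γmc² = 1.3798 × 3.852×10¹⁷ = 5.315×10¹⁷ J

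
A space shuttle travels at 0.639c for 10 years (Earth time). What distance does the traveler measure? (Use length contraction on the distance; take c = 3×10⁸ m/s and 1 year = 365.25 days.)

Earth distance: d = v × t = 0.639c × 10 yr = 6.04959×10¹⁶ m
γ = 1.30004
d' = d/γ = 6.04959×10¹⁶/1.30004 = 4.653×10¹⁶ m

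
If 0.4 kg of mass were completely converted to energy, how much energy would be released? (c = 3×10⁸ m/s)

Using E = mc²:
c² = (3×10⁸)² = 9×10¹⁶ m²/s²
E = 0.4 × 9×10¹⁶ = 3.600×10¹⁶ J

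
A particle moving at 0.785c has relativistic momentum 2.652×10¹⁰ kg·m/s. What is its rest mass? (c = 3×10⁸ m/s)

γ = 1/√(1 - 0.785²) = 1.6142
v = 0.785 × 3×10⁸ = 2.355×10⁸ m/s
m = p/(γv) = 2.652×10¹⁰/(1.6142 × 2.355×10⁸) = 69.76 kg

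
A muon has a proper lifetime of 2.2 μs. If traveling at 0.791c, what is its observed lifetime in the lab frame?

Proper lifetime τ₀ = 2.2 μs
γ = 1/√(1 - 0.791²) = 1.6345
τ = γτ₀ = 1.6345 × 2.2 μs = 3.596 μs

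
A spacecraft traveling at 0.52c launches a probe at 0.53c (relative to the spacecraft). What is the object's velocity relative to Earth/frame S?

u = (u' + v)/(1 + u'v/c²)
Numerator: 0.53 + 0.52 = 1.05
Denominator: 1 + 0.2756 = 1.2756
u = 1.05/1.2756 = 0.8231c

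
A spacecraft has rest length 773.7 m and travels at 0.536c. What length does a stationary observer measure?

Proper length L₀ = 773.7 m
γ = 1/√(1 - 0.536²) = 1.1845
L = L₀/γ = 773.7/1.1845 = 653.2 m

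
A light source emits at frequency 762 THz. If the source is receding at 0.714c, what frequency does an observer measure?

β = v/c = 0.714
(1-β)/(1+β) = 0.286/1.714 = 0.1669
Doppler factor = √(0.1669) = 0.4085
f_obs = 762 × 0.4085 = 311.3 THz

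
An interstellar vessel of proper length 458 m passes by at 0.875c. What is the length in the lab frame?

Proper length L₀ = 458 m
γ = 1/√(1 - 0.875²) = 2.066
L = L₀/γ = 458/2.066 = 221.7 m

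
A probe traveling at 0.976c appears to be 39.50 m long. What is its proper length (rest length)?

Contracted length L = 39.50 m
γ = 1/√(1 - 0.976²) = 4.592
L₀ = γL = 4.592 × 39.50 = 181.4 m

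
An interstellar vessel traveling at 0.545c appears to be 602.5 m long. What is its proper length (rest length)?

Contracted length L = 602.5 m
γ = 1/√(1 - 0.545²) = 1.1927
L₀ = γL = 1.1927 × 602.5 = 718.6 m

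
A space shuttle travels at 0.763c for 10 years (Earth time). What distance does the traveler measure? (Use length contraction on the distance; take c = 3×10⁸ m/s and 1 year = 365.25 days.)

Earth distance: d = v × t = 0.763c × 10 yr = 7.2235×10¹⁶ m
γ = 1.5470
d' = d/γ = 7.2235×10¹⁶/1.5470 = 4.669×10¹⁶ m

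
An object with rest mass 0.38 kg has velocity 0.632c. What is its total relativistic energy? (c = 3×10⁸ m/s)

γ = 1/√(1 - 0.632²) = 1.2904
mc² = 0.38 × (3×10⁸)² = 3.420×10¹⁶ J
E = γmc² = 1.2904 × 3.420×10¹⁶ = 4.413×10¹⁶ J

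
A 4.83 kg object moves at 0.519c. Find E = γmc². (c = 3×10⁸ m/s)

γ = 1/√(1 - 0.519²) = 1.170
mc² = 4.83 × (3×10⁸)² = 4.347×10¹⁷ J
E = γmc² = 1.170 × 4.347×10¹⁷ = 5.086×10¹⁷ J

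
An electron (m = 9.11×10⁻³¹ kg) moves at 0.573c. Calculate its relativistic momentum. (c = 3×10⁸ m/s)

γ = 1/√(1 - 0.573²) = 1.220
v = 0.573 × 3×10⁸ = 1.719×10⁸ m/s
p = γmv = 1.220 × 9.11×10⁻³¹ × 1.719×10⁸ = 1.911×10⁻²² kg·m/s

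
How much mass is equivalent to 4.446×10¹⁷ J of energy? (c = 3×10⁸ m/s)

From E = mc², we get m = E/c²
c² = (3×10⁸)² = 9×10¹⁶ m²/s²
m = 4.446×10¹⁷ / 9×10¹⁶ = 4.940 kg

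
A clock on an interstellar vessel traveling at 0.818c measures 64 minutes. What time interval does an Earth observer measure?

Proper time Δt₀ = 64 minutes
γ = 1/√(1 - 0.818²) = 1.7385
Δt = γΔt₀ = 1.7385 × 64 = 111.3 minutes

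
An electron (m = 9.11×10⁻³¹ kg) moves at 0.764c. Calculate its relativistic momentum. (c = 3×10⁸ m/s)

γ = 1/√(1 - 0.764²) = 1.550
v = 0.764 × 3×10⁸ = 2.292×10⁸ m/s
p = γmv = 1.550 × 9.11×10⁻³¹ × 2.292×10⁸ = 3.236×10⁻²² kg·m/s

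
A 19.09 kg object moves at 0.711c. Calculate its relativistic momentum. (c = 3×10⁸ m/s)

γ = 1/√(1 - 0.711²) = 1.4221
v = 0.711 × 3×10⁸ = 2.133×10⁸ m/s
p = γmv = 1.4221 × 19.09 × 2.133×10⁸ = 5.791×10⁹ kg·m/s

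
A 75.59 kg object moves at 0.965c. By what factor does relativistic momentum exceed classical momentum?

p_rel = γmv, p_class = mv
Ratio = γ = 1/√(1 - 0.965²) = 3.813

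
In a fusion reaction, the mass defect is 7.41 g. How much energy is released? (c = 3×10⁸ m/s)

Convert mass defect: Δm = 7.41 g = 0.00741 kg
E = Δm·c² = 0.00741 × (3×10⁸)²
= 0.00741 × 9×10¹⁶ = 6.669×10¹⁴ J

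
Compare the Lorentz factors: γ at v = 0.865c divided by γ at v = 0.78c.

γ₁ = 1/√(1 - 0.865²) = 1.993
γ₂ = 1/√(1 - 0.78²) = 1.598
γ₁/γ₂ = 1.993/1.598 = 1.247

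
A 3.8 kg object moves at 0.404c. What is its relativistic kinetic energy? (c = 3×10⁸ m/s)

γ = 1/√(1 - 0.404²) = 1.09318
γ - 1 = 0.09318
KE = (γ-1)mc² = 0.09318 × 3.8 × (3×10⁸)² = 3.187×10¹⁶ J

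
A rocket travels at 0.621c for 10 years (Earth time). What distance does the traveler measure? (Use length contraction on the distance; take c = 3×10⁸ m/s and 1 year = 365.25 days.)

Earth distance: d = v × t = 0.621c × 10 yr = 5.8792×10¹⁶ m
γ = 1.2758
d' = d/γ = 5.8792×10¹⁶/1.2758 = 4.608×10¹⁶ m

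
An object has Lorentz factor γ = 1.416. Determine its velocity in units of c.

From γ = 1/√(1 - v²/c²):
1/γ² = 1/1.416² = 0.4987
v²/c² = 1 - 0.4987 = 0.5013
v/c = √(0.5013) = 0.7080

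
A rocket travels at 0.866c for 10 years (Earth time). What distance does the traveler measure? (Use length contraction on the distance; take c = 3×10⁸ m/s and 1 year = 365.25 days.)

Earth distance: d = v × t = 0.866c × 10 yr = 8.199×10¹⁶ m
γ = 2.000
d' = d/γ = 8.199×10¹⁶/2.000 = 4.100×10¹⁶ m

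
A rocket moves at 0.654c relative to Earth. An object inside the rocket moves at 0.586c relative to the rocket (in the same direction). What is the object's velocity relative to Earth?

u = (u' + v)/(1 + u'v/c²)
Numerator: 0.586 + 0.654 = 1.24
Denominator: 1 + 0.383244 = 1.383244
u = 1.24/1.383244 = 0.8964c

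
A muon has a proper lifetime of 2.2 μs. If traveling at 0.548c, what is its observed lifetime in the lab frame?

Proper lifetime τ₀ = 2.2 μs
γ = 1/√(1 - 0.548²) = 1.1955
τ = γτ₀ = 1.1955 × 2.2 μs = 2.630 μs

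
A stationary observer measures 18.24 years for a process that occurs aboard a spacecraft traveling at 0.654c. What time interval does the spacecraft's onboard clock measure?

Dilated time Δt = 18.24 years
γ = 1/√(1 - 0.654²) = 1.322
Δt₀ = Δt/γ = 18.24/1.322 = 13.80 years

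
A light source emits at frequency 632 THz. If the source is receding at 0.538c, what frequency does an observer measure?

β = v/c = 0.538
(1-β)/(1+β) = 0.462/1.538 = 0.3004
Doppler factor = √(0.3004) = 0.5481
f_obs = 632 × 0.5481 = 346.4 THz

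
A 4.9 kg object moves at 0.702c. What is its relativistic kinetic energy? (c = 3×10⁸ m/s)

γ = 1/√(1 - 0.702²) = 1.4041
γ - 1 = 0.4041
KE = (γ-1)mc² = 0.4041 × 4.9 × (3×10⁸)² = 1.782×10¹⁷ J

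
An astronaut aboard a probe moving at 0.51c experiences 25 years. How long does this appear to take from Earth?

Proper time Δt₀ = 25 years
γ = 1/√(1 - 0.51²) = 1.16255
Δt = γΔt₀ = 1.16255 × 25 = 29.06 years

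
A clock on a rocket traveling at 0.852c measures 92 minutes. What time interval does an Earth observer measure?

Proper time Δt₀ = 92 minutes
γ = 1/√(1 - 0.852²) = 1.910
Δt = γΔt₀ = 1.910 × 92 = 175.7 minutes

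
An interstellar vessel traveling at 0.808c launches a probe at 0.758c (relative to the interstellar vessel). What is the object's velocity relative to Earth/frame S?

u = (u' + v)/(1 + u'v/c²)
Numerator: 0.758 + 0.808 = 1.566
Denominator: 1 + 0.612464 = 1.612464
u = 1.566/1.612464 = 0.9712c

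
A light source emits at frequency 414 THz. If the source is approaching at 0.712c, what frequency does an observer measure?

β = v/c = 0.712
(1+β)/(1-β) = 1.712/0.288 = 5.944
Doppler factor = √(5.944) = 2.438
f_obs = 414 × 2.438 = 1009 THz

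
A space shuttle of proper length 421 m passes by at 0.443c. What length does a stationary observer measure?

Proper length L₀ = 421 m
γ = 1/√(1 - 0.443²) = 1.1154
L = L₀/γ = 421/1.1154 = 377.4 m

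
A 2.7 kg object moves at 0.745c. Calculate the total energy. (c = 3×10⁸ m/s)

γ = 1/√(1 - 0.745²) = 1.499
mc² = 2.7 × (3×10⁸)² = 2.430×10¹⁷ J
E = γmc² = 1.499 × 2.430×10¹⁷ = 3.643×10¹⁷ J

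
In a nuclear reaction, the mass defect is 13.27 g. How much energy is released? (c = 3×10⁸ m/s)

Convert mass defect: Δm = 13.27 g = 0.01327 kg
E = Δm·c² = 0.01327 × (3×10⁸)²
= 0.01327 × 9×10¹⁶ = 1.194×10¹⁵ J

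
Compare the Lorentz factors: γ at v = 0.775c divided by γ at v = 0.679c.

γ₁ = 1/√(1 - 0.775²) = 1.582
γ₂ = 1/√(1 - 0.679²) = 1.362
γ₁/γ₂ = 1.582/1.362 = 1.162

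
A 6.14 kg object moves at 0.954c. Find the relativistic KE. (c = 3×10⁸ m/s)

γ = 1/√(1 - 0.954²) = 3.3355
γ - 1 = 2.3355
KE = (γ-1)mc² = 2.3355 × 6.14 × (3×10⁸)² = 1.291×10¹⁸ J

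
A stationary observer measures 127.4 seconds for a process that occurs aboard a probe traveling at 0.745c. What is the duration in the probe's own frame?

Dilated time Δt = 127.4 seconds
γ = 1/√(1 - 0.745²) = 1.4991
Δt₀ = Δt/γ = 127.4/1.4991 = 84.98 seconds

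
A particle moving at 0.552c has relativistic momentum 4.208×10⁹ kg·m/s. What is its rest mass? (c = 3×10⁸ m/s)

γ = 1/√(1 - 0.552²) = 1.199
v = 0.552 × 3×10⁸ = 1.656×10⁸ m/s
m = p/(γv) = 4.208×10⁹/(1.199 × 1.656×10⁸) = 21.19 kg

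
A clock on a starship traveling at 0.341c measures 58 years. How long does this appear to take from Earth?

Proper time Δt₀ = 58 years
γ = 1/√(1 - 0.341²) = 1.0638
Δt = γΔt₀ = 1.0638 × 58 = 61.70 years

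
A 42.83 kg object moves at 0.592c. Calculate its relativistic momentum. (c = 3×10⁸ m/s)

γ = 1/√(1 - 0.592²) = 1.2408
v = 0.592 × 3×10⁸ = 1.776×10⁸ m/s
p = γmv = 1.2408 × 42.83 × 1.776×10⁸ = 9.438×10⁹ kg·m/s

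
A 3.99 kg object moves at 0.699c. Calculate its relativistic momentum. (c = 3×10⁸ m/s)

γ = 1/√(1 - 0.699²) = 1.398
v = 0.699 × 3×10⁸ = 2.097×10⁸ m/s
p = γmv = 1.398 × 3.99 × 2.097×10⁸ = 1.170×10⁹ kg·m/s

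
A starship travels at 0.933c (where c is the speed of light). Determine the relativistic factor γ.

v/c = 0.933, so (v/c)² = 0.870489
1 - (v/c)² = 0.129511
γ = 1/√(0.129511) = 2.779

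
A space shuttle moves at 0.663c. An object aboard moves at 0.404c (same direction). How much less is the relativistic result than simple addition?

Classical: u' + v = 0.404 + 0.663 = 1.067c
Relativistic: u = (0.404 + 0.663)/(1 + 0.267852) = 1.067/1.267852 = 0.8416c
Difference: 1.067 - 0.8416 = 0.2254c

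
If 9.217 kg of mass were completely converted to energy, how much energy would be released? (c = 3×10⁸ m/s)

Using E = mc²:
c² = (3×10⁸)² = 9×10¹⁶ m²/s²
E = 9.217 × 9×10¹⁶ = 8.295×10¹⁷ J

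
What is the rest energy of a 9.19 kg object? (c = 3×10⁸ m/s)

c² = (3×10⁸)² = 9.000×10¹⁶ m²/s²
E₀ = mc² = 9.19 × 9.000×10¹⁶ = 8.271×10¹⁷ J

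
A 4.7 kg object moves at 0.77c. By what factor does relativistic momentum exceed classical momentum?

p_rel = γmv, p_class = mv
Ratio = γ = 1/√(1 - 0.77²) = 1.567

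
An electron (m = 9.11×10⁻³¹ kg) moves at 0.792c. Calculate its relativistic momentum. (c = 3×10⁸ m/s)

γ = 1/√(1 - 0.792²) = 1.6379
v = 0.792 × 3×10⁸ = 2.376×10⁸ m/s
p = γmv = 1.6379 × 9.11×10⁻³¹ × 2.376×10⁸ = 3.545×10⁻²² kg·m/s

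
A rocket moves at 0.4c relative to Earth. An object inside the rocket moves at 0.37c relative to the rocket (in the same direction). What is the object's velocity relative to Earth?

u = (u' + v)/(1 + u'v/c²)
Numerator: 0.37 + 0.4 = 0.77
Denominator: 1 + 0.148 = 1.148
u = 0.77/1.148 = 0.6707c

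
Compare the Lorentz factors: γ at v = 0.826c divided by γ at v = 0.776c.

γ₁ = 1/√(1 - 0.826²) = 1.774
γ₂ = 1/√(1 - 0.776²) = 1.585
γ₁/γ₂ = 1.774/1.585 = 1.119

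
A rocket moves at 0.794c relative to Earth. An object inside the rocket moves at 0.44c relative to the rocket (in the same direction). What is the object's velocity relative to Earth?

u = (u' + v)/(1 + u'v/c²)
Numerator: 0.44 + 0.794 = 1.234
Denominator: 1 + 0.34936 = 1.34936
u = 1.234/1.34936 = 0.9145c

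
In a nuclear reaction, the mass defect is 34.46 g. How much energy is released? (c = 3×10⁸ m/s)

Convert mass defect: Δm = 34.46 g = 0.03446 kg
E = Δm·c² = 0.03446 × (3×10⁸)²
= 0.03446 × 9×10¹⁶ = 3.101×10¹⁵ J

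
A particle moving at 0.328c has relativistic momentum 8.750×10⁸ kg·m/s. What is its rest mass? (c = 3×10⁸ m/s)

γ = 1/√(1 - 0.328²) = 1.0586
v = 0.328 × 3×10⁸ = 9.840×10⁷ m/s
m = p/(γv) = 8.750×10⁸/(1.0586 × 9.840×10⁷) = 8.400 kg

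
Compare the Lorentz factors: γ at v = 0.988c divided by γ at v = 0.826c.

γ₁ = 1/√(1 - 0.988²) = 6.474
γ₂ = 1/√(1 - 0.826²) = 1.774
γ₁/γ₂ = 6.474/1.774 = 3.649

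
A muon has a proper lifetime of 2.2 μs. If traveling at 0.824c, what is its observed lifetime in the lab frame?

Proper lifetime τ₀ = 2.2 μs
γ = 1/√(1 - 0.824²) = 1.765
τ = γτ₀ = 1.765 × 2.2 μs = 3.883 μs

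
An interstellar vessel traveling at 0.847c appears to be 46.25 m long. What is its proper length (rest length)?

Contracted length L = 46.25 m
γ = 1/√(1 - 0.847²) = 1.881
L₀ = γL = 1.881 × 46.25 = 87.00 m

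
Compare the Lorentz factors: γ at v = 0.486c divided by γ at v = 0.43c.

γ₁ = 1/√(1 - 0.486²) = 1.1442
γ₂ = 1/√(1 - 0.43²) = 1.1076
γ₁/γ₂ = 1.1442/1.1076 = 1.033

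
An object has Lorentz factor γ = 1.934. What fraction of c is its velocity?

From γ = 1/√(1 - v²/c²):
1/γ² = 1/1.934² = 0.2674
v²/c² = 1 - 0.2674 = 0.7326
v/c = √(0.7326) = 0.8559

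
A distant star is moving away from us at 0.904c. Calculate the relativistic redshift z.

β = 0.904
(1+β)/(1-β) = 1.904/0.096 = 19.83
√(19.83) = 4.453
z = 4.453 - 1 = 3.453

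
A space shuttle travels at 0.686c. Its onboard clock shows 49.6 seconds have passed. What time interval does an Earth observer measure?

Proper time Δt₀ = 49.6 seconds
γ = 1/√(1 - 0.686²) = 1.3744
Δt = γΔt₀ = 1.3744 × 49.6 = 68.17 seconds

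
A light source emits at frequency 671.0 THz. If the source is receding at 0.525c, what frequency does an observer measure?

β = v/c = 0.525
(1-β)/(1+β) = 0.475/1.525 = 0.3115
Doppler factor = √(0.3115) = 0.5581
f_obs = 671.0 × 0.5581 = 374.5 THz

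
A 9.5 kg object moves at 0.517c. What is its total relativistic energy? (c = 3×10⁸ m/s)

γ = 1/√(1 - 0.517²) = 1.1682
mc² = 9.5 × (3×10⁸)² = 8.550×10¹⁷ J
E = γmc² = 1.1682 × 8.550×10¹⁷ = 9.988×10¹⁷ J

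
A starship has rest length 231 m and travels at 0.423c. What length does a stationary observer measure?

Proper length L₀ = 231 m
γ = 1/√(1 - 0.423²) = 1.1036
L = L₀/γ = 231/1.1036 = 209.3 m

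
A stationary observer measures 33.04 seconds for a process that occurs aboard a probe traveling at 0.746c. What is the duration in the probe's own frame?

Dilated time Δt = 33.04 seconds
γ = 1/√(1 - 0.746²) = 1.502
Δt₀ = Δt/γ = 33.04/1.502 = 22.00 seconds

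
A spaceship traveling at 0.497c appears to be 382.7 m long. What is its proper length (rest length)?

Contracted length L = 382.7 m
γ = 1/√(1 - 0.497²) = 1.1524
L₀ = γL = 1.1524 × 382.7 = 441.0 m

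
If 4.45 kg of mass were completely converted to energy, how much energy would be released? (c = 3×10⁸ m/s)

Using E = mc²:
c² = (3×10⁸)² = 9×10¹⁶ m²/s²
E = 4.45 × 9×10¹⁶ = 4.005×10¹⁷ J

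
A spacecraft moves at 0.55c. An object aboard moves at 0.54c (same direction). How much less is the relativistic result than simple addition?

Classical: u' + v = 0.54 + 0.55 = 1.09c
Relativistic: u = (0.54 + 0.55)/(1 + 0.297) = 1.09/1.297 = 0.8404c
Difference: 1.09 - 0.8404 = 0.2496c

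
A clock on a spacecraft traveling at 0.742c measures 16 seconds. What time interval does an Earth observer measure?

Proper time Δt₀ = 16 seconds
γ = 1/√(1 - 0.742²) = 1.492
Δt = γΔt₀ = 1.492 × 16 = 23.87 seconds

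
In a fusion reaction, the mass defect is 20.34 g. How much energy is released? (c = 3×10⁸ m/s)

Convert mass defect: Δm = 20.34 g = 0.02034 kg
E = Δm·c² = 0.02034 × (3×10⁸)²
= 0.02034 × 9×10¹⁶ = 1.831×10¹⁵ J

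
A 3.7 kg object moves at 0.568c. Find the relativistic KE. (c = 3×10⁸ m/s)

γ = 1/√(1 - 0.568²) = 1.215
γ - 1 = 0.2150
KE = (γ-1)mc² = 0.2150 × 3.7 × (3×10⁸)² = 7.160×10¹⁶ J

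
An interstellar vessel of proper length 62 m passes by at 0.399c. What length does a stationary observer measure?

Proper length L₀ = 62 m
γ = 1/√(1 - 0.399²) = 1.0906
L = L₀/γ = 62/1.0906 = 56.85 m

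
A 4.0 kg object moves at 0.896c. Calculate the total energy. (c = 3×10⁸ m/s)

γ = 1/√(1 - 0.896²) = 2.252
mc² = 4.0 × (3×10⁸)² = 3.600×10¹⁷ J
E = γmc² = 2.252 × 3.600×10¹⁷ = 8.107×10¹⁷ J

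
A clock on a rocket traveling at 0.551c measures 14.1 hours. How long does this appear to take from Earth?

Proper time Δt₀ = 14.1 hours
γ = 1/√(1 - 0.551²) = 1.1983
Δt = γΔt₀ = 1.1983 × 14.1 = 16.90 hours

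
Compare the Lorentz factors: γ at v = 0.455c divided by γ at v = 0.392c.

γ₁ = 1/√(1 - 0.455²) = 1.123
γ₂ = 1/√(1 - 0.392²) = 1.087
γ₁/γ₂ = 1.123/1.087 = 1.033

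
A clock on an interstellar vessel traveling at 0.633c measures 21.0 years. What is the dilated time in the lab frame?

Proper time Δt₀ = 21.0 years
γ = 1/√(1 - 0.633²) = 1.292
Δt = γΔt₀ = 1.292 × 21.0 = 27.13 years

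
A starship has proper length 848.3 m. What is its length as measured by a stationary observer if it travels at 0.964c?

Proper length L₀ = 848.3 m
γ = 1/√(1 - 0.964²) = 3.761
L = L₀/γ = 848.3/3.761 = 225.6 m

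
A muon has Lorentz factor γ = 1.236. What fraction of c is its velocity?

From γ = 1/√(1 - v²/c²):
1/γ² = 1/1.236² = 0.6546
v²/c² = 1 - 0.6546 = 0.3454
v/c = √(0.3454) = 0.5877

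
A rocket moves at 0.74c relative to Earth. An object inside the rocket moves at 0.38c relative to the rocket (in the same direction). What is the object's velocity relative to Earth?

u = (u' + v)/(1 + u'v/c²)
Numerator: 0.38 + 0.74 = 1.12
Denominator: 1 + 0.2812 = 1.2812
u = 1.12/1.2812 = 0.8742c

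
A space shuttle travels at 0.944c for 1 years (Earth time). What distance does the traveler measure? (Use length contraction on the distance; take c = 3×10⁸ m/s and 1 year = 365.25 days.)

Earth distance: d = v × t = 0.944c × 1 yr = 8.937×10¹⁵ m
γ = 3.031
d' = d/γ = 8.937×10¹⁵/3.031 = 2.949×10¹⁵ m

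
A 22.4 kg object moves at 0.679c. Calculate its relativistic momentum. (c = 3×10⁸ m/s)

γ = 1/√(1 - 0.679²) = 1.362
v = 0.679 × 3×10⁸ = 2.037×10⁸ m/s
p = γmv = 1.362 × 22.4 × 2.037×10⁸ = 6.215×10⁹ kg·m/s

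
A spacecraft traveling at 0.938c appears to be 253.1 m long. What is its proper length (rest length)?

Contracted length L = 253.1 m
γ = 1/√(1 - 0.938²) = 2.885
L₀ = γL = 2.885 × 253.1 = 730.2 m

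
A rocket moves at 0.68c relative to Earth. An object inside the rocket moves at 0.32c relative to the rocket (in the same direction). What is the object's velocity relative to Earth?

u = (u' + v)/(1 + u'v/c²)
Numerator: 0.32 + 0.68 = 1
Denominator: 1 + 0.2176 = 1.2176
u = 1/1.2176 = 0.8213c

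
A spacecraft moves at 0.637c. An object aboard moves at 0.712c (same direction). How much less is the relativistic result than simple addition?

Classical: u' + v = 0.712 + 0.637 = 1.349c
Relativistic: u = (0.712 + 0.637)/(1 + 0.453544) = 1.349/1.453544 = 0.9281c
Difference: 1.349 - 0.9281 = 0.4209c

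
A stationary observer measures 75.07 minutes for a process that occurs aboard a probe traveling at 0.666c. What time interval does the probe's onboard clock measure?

Dilated time Δt = 75.07 minutes
γ = 1/√(1 - 0.666²) = 1.3406
Δt₀ = Δt/γ = 75.07/1.3406 = 56.00 minutes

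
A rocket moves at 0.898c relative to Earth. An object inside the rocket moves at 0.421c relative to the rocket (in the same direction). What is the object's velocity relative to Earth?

u = (u' + v)/(1 + u'v/c²)
Numerator: 0.421 + 0.898 = 1.319
Denominator: 1 + 0.378058 = 1.378058
u = 1.319/1.378058 = 0.9571c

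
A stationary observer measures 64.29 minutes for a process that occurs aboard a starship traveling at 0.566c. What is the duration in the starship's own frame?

Dilated time Δt = 64.29 minutes
γ = 1/√(1 - 0.566²) = 1.213
Δt₀ = Δt/γ = 64.29/1.213 = 53.00 minutes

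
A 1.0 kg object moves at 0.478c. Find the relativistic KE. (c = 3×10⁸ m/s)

γ = 1/√(1 - 0.478²) = 1.13849
γ - 1 = 0.13849
KE = (γ-1)mc² = 0.13849 × 1.0 × (3×10⁸)² = 1.246×10¹⁶ J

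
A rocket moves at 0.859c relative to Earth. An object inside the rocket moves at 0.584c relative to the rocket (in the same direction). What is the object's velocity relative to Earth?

u = (u' + v)/(1 + u'v/c²)
Numerator: 0.584 + 0.859 = 1.443
Denominator: 1 + 0.501656 = 1.501656
u = 1.443/1.501656 = 0.9609c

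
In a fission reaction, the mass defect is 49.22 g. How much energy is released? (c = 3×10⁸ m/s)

Convert mass defect: Δm = 49.22 g = 0.04922 kg
E = Δm·c² = 0.04922 × (3×10⁸)²
= 0.04922 × 9×10¹⁶ = 4.430×10¹⁵ J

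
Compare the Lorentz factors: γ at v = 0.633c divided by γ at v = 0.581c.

γ₁ = 1/√(1 - 0.633²) = 1.292
γ₂ = 1/√(1 - 0.581²) = 1.229
γ₁/γ₂ = 1.292/1.229 = 1.051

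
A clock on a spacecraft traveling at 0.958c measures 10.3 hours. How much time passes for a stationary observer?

Proper time Δt₀ = 10.3 hours
γ = 1/√(1 - 0.958²) = 3.487
Δt = γΔt₀ = 3.487 × 10.3 = 35.92 hours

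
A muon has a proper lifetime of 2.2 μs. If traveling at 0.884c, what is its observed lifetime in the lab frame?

Proper lifetime τ₀ = 2.2 μs
γ = 1/√(1 - 0.884²) = 2.139
τ = γτ₀ = 2.139 × 2.2 μs = 4.706 μs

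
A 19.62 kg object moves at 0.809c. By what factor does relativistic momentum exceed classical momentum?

p_rel = γmv, p_class = mv
Ratio = γ = 1/√(1 - 0.809²) = 1.701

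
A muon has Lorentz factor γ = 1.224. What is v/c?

From γ = 1/√(1 - v²/c²):
1/γ² = 1/1.224² = 0.6675
v²/c² = 1 - 0.6675 = 0.3325
v/c = √(0.3325) = 0.5766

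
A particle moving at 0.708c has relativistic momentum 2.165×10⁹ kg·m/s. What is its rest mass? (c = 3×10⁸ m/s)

γ = 1/√(1 - 0.708²) = 1.416
v = 0.708 × 3×10⁸ = 2.124×10⁸ m/s
m = p/(γv) = 2.165×10⁹/(1.416 × 2.124×10⁸) = 7.198 kg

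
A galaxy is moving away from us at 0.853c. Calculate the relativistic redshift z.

β = 0.853
(1+β)/(1-β) = 1.853/0.147 = 12.605
√(12.605) = 3.550
z = 3.550 - 1 = 2.550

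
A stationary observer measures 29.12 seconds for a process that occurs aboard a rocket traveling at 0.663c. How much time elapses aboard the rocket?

Dilated time Δt = 29.12 seconds
γ = 1/√(1 - 0.663²) = 1.336
Δt₀ = Δt/γ = 29.12/1.336 = 21.80 seconds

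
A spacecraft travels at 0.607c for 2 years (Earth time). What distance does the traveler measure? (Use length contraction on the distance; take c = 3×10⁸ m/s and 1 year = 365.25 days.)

Earth distance: d = v × t = 0.607c × 2 yr = 1.149×10¹⁶ m
γ = 1.258
d' = d/γ = 1.149×10¹⁶/1.258 = 9.134×10¹⁵ m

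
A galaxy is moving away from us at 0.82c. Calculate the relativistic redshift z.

β = 0.82
(1+β)/(1-β) = 1.82/0.18 = 10.11
√(10.11) = 3.180
z = 3.180 - 1 = 2.180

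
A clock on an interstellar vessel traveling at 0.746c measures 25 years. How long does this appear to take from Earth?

Proper time Δt₀ = 25 years
γ = 1/√(1 - 0.746²) = 1.5016
Δt = γΔt₀ = 1.5016 × 25 = 37.54 years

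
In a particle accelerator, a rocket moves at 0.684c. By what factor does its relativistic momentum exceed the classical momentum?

p_rel = γmv, p_class = mv
Ratio = γ = 1/√(1 - 0.684²)
= 1/√(0.532144) = 1.371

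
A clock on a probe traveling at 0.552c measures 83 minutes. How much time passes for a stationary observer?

Proper time Δt₀ = 83 minutes
γ = 1/√(1 - 0.552²) = 1.1993
Δt = γΔt₀ = 1.1993 × 83 = 99.54 minutes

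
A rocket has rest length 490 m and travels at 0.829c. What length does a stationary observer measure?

Proper length L₀ = 490 m
γ = 1/√(1 - 0.829²) = 1.788
L = L₀/γ = 490/1.788 = 274.0 m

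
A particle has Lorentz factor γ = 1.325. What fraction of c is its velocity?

From γ = 1/√(1 - v²/c²):
1/γ² = 1/1.325² = 0.569598
v²/c² = 1 - 0.569598 = 0.430402
v/c = √(0.430402) = 0.6561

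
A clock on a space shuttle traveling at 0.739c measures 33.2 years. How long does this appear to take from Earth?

Proper time Δt₀ = 33.2 years
γ = 1/√(1 - 0.739²) = 1.4843
Δt = γΔt₀ = 1.4843 × 33.2 = 49.28 years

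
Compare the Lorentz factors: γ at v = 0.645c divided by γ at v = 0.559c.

γ₁ = 1/√(1 - 0.645²) = 1.309
γ₂ = 1/√(1 - 0.559²) = 1.206
γ₁/γ₂ = 1.309/1.206 = 1.085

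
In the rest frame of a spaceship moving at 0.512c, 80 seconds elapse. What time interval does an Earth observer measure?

Proper time Δt₀ = 80 seconds
γ = 1/√(1 - 0.512²) = 1.16416
Δt = γΔt₀ = 1.16416 × 80 = 93.13 seconds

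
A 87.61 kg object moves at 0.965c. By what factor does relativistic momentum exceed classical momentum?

p_rel = γmv, p_class = mv
Ratio = γ = 1/√(1 - 0.965²) = 3.813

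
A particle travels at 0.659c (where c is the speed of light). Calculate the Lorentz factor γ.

v/c = 0.659, so (v/c)² = 0.434281
1 - (v/c)² = 0.565719
γ = 1/√(0.565719) = 1.330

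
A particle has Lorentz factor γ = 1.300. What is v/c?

From γ = 1/√(1 - v²/c²):
1/γ² = 1/1.300² = 0.5917
v²/c² = 1 - 0.5917 = 0.4083
v/c = √(0.4083) = 0.6390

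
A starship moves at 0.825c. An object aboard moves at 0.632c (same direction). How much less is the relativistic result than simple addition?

Classical: u' + v = 0.632 + 0.825 = 1.457c
Relativistic: u = (0.632 + 0.825)/(1 + 0.5214) = 1.457/1.5214 = 0.9577c
Difference: 1.457 - 0.9577 = 0.4993c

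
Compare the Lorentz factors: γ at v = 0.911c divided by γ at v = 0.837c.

γ₁ = 1/√(1 - 0.911²) = 2.425
γ₂ = 1/√(1 - 0.837²) = 1.827
γ₁/γ₂ = 2.425/1.827 = 1.327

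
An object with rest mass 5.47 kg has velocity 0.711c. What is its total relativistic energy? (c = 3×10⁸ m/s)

γ = 1/√(1 - 0.711²) = 1.422
mc² = 5.47 × (3×10⁸)² = 4.923×10¹⁷ J
E = γmc² = 1.422 × 4.923×10¹⁷ = 7.001×10¹⁷ J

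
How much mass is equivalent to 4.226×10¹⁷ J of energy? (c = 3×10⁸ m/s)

From E = mc², we get m = E/c²
c² = (3×10⁸)² = 9×10¹⁶ m²/s²
m = 4.226×10¹⁷ / 9×10¹⁶ = 4.696 kg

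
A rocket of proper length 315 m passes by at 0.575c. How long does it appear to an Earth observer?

Proper length L₀ = 315 m
γ = 1/√(1 - 0.575²) = 1.2223
L = L₀/γ = 315/1.2223 = 257.7 m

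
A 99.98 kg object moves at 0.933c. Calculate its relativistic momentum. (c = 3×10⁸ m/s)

γ = 1/√(1 - 0.933²) = 2.7787
v = 0.933 × 3×10⁸ = 2.799×10⁸ m/s
p = γmv = 2.7787 × 99.98 × 2.799×10⁸ = 7.776×10¹⁰ kg·m/s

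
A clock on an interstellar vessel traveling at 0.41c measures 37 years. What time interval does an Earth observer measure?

Proper time Δt₀ = 37 years
γ = 1/√(1 - 0.41²) = 1.0964
Δt = γΔt₀ = 1.0964 × 37 = 40.57 years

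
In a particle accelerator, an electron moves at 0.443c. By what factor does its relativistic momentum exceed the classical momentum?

p_rel = γmv, p_class = mv
Ratio = γ = 1/√(1 - 0.443²)
= 1/√(0.803751) = 1.115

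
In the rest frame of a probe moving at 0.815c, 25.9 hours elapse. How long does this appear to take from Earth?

Proper time Δt₀ = 25.9 hours
γ = 1/√(1 - 0.815²) = 1.726
Δt = γΔt₀ = 1.726 × 25.9 = 44.70 hours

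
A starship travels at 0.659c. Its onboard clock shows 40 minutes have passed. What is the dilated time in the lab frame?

Proper time Δt₀ = 40 minutes
γ = 1/√(1 - 0.659²) = 1.3295
Δt = γΔt₀ = 1.3295 × 40 = 53.18 minutes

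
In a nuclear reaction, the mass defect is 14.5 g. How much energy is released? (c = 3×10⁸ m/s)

Convert mass defect: Δm = 14.5 g = 0.0145 kg
E = Δm·c² = 0.0145 × (3×10⁸)²
= 0.0145 × 9×10¹⁶ = 1.305×10¹⁵ J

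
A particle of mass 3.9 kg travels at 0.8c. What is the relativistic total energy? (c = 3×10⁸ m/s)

γ = 1/√(1 - 0.8²) = 1.6667
mc² = 3.9 × (3×10⁸)² = 3.510×10¹⁷ J
E = γmc² = 1.6667 × 3.510×10¹⁷ = 5.850×10¹⁷ J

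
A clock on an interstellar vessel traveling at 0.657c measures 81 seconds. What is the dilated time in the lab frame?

Proper time Δt₀ = 81 seconds
γ = 1/√(1 - 0.657²) = 1.326
Δt = γΔt₀ = 1.326 × 81 = 107.4 seconds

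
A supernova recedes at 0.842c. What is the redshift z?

β = 0.842
(1+β)/(1-β) = 1.842/0.158 = 11.658
√(11.658) = 3.414
z = 3.414 - 1 = 2.414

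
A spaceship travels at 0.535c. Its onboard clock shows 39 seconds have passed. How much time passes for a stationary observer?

Proper time Δt₀ = 39 seconds
γ = 1/√(1 - 0.535²) = 1.1836
Δt = γΔt₀ = 1.1836 × 39 = 46.16 seconds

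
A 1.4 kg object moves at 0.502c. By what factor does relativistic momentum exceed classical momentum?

p_rel = γmv, p_class = mv
Ratio = γ = 1/√(1 - 0.502²) = 1.156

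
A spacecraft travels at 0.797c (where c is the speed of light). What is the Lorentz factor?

v/c = 0.797, so (v/c)² = 0.635209
1 - (v/c)² = 0.364791
γ = 1/√(0.364791) = 1.656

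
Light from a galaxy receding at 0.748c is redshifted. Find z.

β = 0.748
(1+β)/(1-β) = 1.748/0.252 = 6.937
√(6.937) = 2.634
z = 2.634 - 1 = 1.634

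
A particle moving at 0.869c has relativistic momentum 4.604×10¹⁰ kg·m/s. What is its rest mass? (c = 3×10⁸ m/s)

γ = 1/√(1 - 0.869²) = 2.021
v = 0.869 × 3×10⁸ = 2.607×10⁸ m/s
m = p/(γv) = 4.604×10¹⁰/(2.021 × 2.607×10⁸) = 87.38 kg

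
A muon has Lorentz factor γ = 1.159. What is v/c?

From γ = 1/√(1 - v²/c²):
1/γ² = 1/1.159² = 0.74445
v²/c² = 1 - 0.74445 = 0.25555
v/c = √(0.25555) = 0.5055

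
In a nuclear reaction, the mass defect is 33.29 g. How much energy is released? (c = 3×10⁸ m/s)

Convert mass defect: Δm = 33.29 g = 0.03329 kg
E = Δm·c² = 0.03329 × (3×10⁸)²
= 0.03329 × 9×10¹⁶ = 2.996×10¹⁵ J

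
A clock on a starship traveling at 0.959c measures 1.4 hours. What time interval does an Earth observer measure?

Proper time Δt₀ = 1.4 hours
γ = 1/√(1 - 0.959²) = 3.5285
Δt = γΔt₀ = 3.5285 × 1.4 = 4.940 hours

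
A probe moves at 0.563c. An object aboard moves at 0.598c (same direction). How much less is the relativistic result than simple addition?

Classical: u' + v = 0.598 + 0.563 = 1.161c
Relativistic: u = (0.598 + 0.563)/(1 + 0.336674) = 1.161/1.336674 = 0.8686c
Difference: 1.161 - 0.8686 = 0.2924c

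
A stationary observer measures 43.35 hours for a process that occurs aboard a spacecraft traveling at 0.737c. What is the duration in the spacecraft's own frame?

Dilated time Δt = 43.35 hours
γ = 1/√(1 - 0.737²) = 1.4795
Δt₀ = Δt/γ = 43.35/1.4795 = 29.30 hours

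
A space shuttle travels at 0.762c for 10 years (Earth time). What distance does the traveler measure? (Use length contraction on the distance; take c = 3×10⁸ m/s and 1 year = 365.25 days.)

Earth distance: d = v × t = 0.762c × 10 yr = 7.214×10¹⁶ m
γ = 1.544
d' = d/γ = 7.214×10¹⁶/1.544 = 4.672×10¹⁶ m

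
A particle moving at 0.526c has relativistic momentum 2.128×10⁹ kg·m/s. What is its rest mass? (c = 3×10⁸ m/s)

γ = 1/√(1 - 0.526²) = 1.176
v = 0.526 × 3×10⁸ = 1.578×10⁸ m/s
m = p/(γv) = 2.128×10⁹/(1.176 × 1.578×10⁸) = 11.47 kg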